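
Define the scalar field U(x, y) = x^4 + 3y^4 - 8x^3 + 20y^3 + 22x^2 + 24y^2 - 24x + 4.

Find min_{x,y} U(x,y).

U(x,y) separates as P(x) + Q(y) + 4, so its minimum is min P + min Q + 4.
P'(x) = 4(x - 3)(x - 2)(x - 1) vanishes at x ∈ {1, 2, 3}; Q'(y) = 12y(y + 1)(y + 4) vanishes at y ∈ {-4, -1, 0}.
Local minima of P (where P''>0): P(1)=-9, P(3)=-9. Local minima of Q: Q(-4)=-128, Q(0)=0.
So the global minimum of U is P(1) + Q(-4) + 4 = -9 − 128 + 4 = -133, attained at (1, -4).

-133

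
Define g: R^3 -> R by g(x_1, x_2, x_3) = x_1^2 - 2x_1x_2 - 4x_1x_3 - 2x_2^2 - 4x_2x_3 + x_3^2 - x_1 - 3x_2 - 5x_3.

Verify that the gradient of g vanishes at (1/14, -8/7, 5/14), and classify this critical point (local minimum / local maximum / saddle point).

∇g = (2x_1 - 2x_2 - 4x_3 - 1, -2x_1 - 4x_2 - 4x_3 - 3, -4x_1 - 4x_2 + 2x_3 - 5); substituting (1/14, -8/7, 5/14) gives ∇g = (0, 0, 0), so (1/14, -8/7, 5/14) is indeed a critical point.
The Hessian is constant: H = [[2, -2, -4], [-2, -4, -4], [-4, -4, 2]].
Leading principal minors: Δ₁ = 2, Δ₂ = -12, Δ₃ = -56.
The minors fit neither the all-positive nor the alternating-sign pattern, so H is indefinite: a saddle point.

saddle point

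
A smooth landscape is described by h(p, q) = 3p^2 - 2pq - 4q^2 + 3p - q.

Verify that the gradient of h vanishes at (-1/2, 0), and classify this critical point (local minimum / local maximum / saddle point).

∇h = (6p - 2q + 3, -2p - 8q - 1); substituting (-1/2, 0) gives ∇h = (0, 0), so (-1/2, 0) is indeed a critical point.
The Hessian of h is constant: H = [[6, -2], [-2, -8]].
det(H) = 6·(-8) − (-2)² = -52.
Since det(H) < 0, H is indefinite and the critical point is a saddle point.

saddle point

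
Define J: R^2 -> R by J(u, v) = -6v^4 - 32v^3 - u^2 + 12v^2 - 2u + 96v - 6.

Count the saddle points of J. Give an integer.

J separates as a function of u plus a function of v, so ∇J=0 decouples.
∂J/∂u = -2(u + 1) = 0 at u ∈ {-1}; ∂J/∂v = -24(v - 1)(v + 1)(v + 4) = 0 at v ∈ {-4, -1, 1}.
The Hessian is diagonal: diag(J_uu, J_vv). Second derivatives: J_uu(-1)=-2; J_vv(-4)=-360, J_vv(-1)=144, J_vv(1)=-240.
Saddle points occur where the two diagonal entries have opposite signs: (-1, -1). Count: 1.

1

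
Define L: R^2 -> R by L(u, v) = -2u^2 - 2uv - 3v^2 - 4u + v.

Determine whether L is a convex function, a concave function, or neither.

concave

L is quadratic, so its Hessian is the constant matrix H = [[-4, -2], [-2, -6]].
det(H) = 20, tr(H) = -10.
det(H) > 0 and tr(H) < 0, so H is negative definite everywhere: concave.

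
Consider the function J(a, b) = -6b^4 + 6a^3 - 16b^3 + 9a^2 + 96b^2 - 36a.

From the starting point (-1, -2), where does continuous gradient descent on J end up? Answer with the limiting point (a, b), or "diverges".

J is separable, so gradient descent decouples: a follows -∂J/∂a, b follows -∂J/∂b.
∂J/∂a = 18(a - 1)(a + 2); at a=-1 this is -36, so a increases.
∂J/∂b = -24b(b - 2)(b + 4); at b=-2 this is -384, so b increases.
a converges to its nearest critical value 1 (a local min of the a-part); b converges to 0. The iterate converges to (1, 0).

(1, 0)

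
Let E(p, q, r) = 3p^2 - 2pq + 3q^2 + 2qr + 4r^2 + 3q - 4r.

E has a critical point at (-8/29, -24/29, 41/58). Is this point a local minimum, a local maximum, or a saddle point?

local minimum

The Hessian is constant: H = [[6, -2, 0], [-2, 6, 2], [0, 2, 8]].
Leading principal minors: Δ₁ = 6, Δ₂ = 32, Δ₃ = 232.
All leading minors are positive, so H is positive definite: a local minimum.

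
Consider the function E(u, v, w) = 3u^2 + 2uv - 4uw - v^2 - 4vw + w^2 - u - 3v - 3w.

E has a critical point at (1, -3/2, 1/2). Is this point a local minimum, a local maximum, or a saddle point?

The Hessian is constant: H = [[6, 2, -4], [2, -2, -4], [-4, -4, 2]].
Leading principal minors: Δ₁ = 6, Δ₂ = -16, Δ₃ = -32.
The minors fit neither the all-positive nor the alternating-sign pattern, so H is indefinite: a saddle point.

saddle point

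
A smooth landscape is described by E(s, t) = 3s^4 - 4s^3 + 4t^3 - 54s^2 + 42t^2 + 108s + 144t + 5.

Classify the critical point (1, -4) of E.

The mixed partial ∂²E/∂s∂t is 0, so the Hessian at any point is diag(E_ss, E_tt) = diag(12(3s^2 - 2s - 9), 12(2t + 7)).
At (1, -4): H = diag(-96, -12).
Both eigenvalues are negative, so H is negative definite: a local maximum.

local maximum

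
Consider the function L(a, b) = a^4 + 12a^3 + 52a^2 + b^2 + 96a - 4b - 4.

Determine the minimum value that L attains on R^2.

-72

L(a,b) separates as P(a) + Q(b) − 4, so its minimum is min P + min Q − 4.
P'(a) = 4(a + 2)(a + 3)(a + 4) vanishes at a ∈ {-4, -3, -2}; Q'(b) = 2b - 4 vanishes at b ∈ {2}.
Local minima of P (where P''>0): P(-4)=-64, P(-2)=-64. Local minima of Q: Q(2)=-4.
So the global minimum of L is P(-4) + Q(2) − 4 = -64 − 4 − 4 = -72, attained at (-4, 2).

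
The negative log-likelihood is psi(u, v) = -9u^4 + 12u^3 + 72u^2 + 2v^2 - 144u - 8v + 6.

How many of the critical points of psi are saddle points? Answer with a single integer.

2

psi separates as a function of u plus a function of v, so ∇psi=0 decouples.
∂psi/∂u = -36(u - 2)(u - 1)(u + 2) = 0 at u ∈ {-2, 1, 2}; ∂psi/∂v = 4(v - 2) = 0 at v ∈ {2}.
The Hessian is diagonal: diag(psi_uu, psi_vv). Second derivatives: psi_uu(-2)=-432, psi_uu(1)=108, psi_uu(2)=-144; psi_vv(2)=4.
Saddle points occur where the two diagonal entries have opposite signs: (-2, 2), (2, 2). Count: 2.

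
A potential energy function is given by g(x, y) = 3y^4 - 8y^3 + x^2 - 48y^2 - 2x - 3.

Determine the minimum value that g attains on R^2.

g(x,y) separates as P(x) + Q(y) − 3, so its minimum is min P + min Q − 3.
P'(x) = 2x - 2 vanishes at x ∈ {1}; Q'(y) = 12y(y - 4)(y + 2) vanishes at y ∈ {-2, 0, 4}.
Local minima of P (where P''>0): P(1)=-1. Local minima of Q: Q(-2)=-80, Q(4)=-512.
So the global minimum of g is P(1) + Q(4) − 3 = -1 − 512 − 3 = -516, attained at (1, 4).

-516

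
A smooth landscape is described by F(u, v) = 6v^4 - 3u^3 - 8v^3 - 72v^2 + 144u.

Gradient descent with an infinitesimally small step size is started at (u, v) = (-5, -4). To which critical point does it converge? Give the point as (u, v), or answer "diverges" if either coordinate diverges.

(-4, -2)

F is separable, so gradient descent decouples: u follows -∂F/∂u, v follows -∂F/∂v.
∂F/∂u = -9(u - 4)(u + 4); at u=-5 this is -81, so u increases.
∂F/∂v = 24v(v - 3)(v + 2); at v=-4 this is -1344, so v increases.
u converges to its nearest critical value -4 (a local min of the u-part); v converges to -2. The iterate converges to (-4, -2).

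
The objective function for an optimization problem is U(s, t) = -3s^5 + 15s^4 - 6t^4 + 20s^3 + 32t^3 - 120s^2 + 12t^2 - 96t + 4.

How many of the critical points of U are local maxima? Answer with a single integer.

4

U separates as a function of s plus a function of t, so ∇U=0 decouples.
∂U/∂s = -15s(s - 4)(s - 2)(s + 2) = 0 at s ∈ {-2, 0, 2, 4}; ∂U/∂t = -24(t - 4)(t - 1)(t + 1) = 0 at t ∈ {-1, 1, 4}.
The Hessian is diagonal: diag(U_ss, U_tt). Second derivatives: U_ss(-2)=720, U_ss(0)=-240, U_ss(2)=240, U_ss(4)=-720; U_tt(-1)=-240, U_tt(1)=144, U_tt(4)=-360.
Local maxima occur where both diagonal entries negative: (0, -1), (0, 4), (4, -1), (4, 4). Count: 4.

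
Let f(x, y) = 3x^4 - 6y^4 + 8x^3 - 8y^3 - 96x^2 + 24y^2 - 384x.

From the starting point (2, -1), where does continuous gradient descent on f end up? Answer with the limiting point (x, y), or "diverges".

f is separable, so gradient descent decouples: x follows -∂f/∂x, y follows -∂f/∂y.
∂f/∂x = 12(x - 4)(x + 2)(x + 4); at x=2 this is -576, so x increases.
∂f/∂y = -24y(y - 1)(y + 2); at y=-1 this is -48, so y increases.
x converges to its nearest critical value 4 (a local min of the x-part); y converges to 0. The iterate converges to (4, 0).

(4, 0)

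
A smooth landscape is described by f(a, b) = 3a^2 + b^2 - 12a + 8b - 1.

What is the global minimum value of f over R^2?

-29

f(a,b) separates as P(a) + Q(b) − 1, so its minimum is min P + min Q − 1.
P'(a) = 6a - 12 vanishes at a ∈ {2}; Q'(b) = 2b + 8 vanishes at b ∈ {-4}.
Local minima of P (where P''>0): P(2)=-12. Local minima of Q: Q(-4)=-16.
So the global minimum of f is P(2) + Q(-4) − 1 = -12 − 16 − 1 = -29, attained at (2, -4).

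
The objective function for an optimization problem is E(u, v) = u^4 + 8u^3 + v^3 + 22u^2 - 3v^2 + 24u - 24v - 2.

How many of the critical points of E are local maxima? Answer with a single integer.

E separates as a function of u plus a function of v, so ∇E=0 decouples.
∂E/∂u = 4(u + 1)(u + 2)(u + 3) = 0 at u ∈ {-3, -2, -1}; ∂E/∂v = 3(v - 4)(v + 2) = 0 at v ∈ {-2, 4}.
The Hessian is diagonal: diag(E_uu, E_vv). Second derivatives: E_uu(-3)=8, E_uu(-2)=-4, E_uu(-1)=8; E_vv(-2)=-18, E_vv(4)=18.
Local maxima occur where both diagonal entries negative: (-2, -2). Count: 1.

1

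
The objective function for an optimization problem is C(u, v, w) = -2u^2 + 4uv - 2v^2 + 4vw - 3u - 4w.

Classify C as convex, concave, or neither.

neither

C is quadratic, so its Hessian is the constant matrix H = [[-4, 4, 0], [4, -4, 4], [0, 4, 0]].
Leading principal minors: -4, 0, 64.
Neither pattern holds ⇒ H is indefinite ⇒ neither convex nor concave.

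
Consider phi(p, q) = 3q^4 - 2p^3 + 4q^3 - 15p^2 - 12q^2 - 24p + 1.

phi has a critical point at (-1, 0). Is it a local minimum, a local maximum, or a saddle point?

The mixed partial ∂²phi/∂p∂q is 0, so the Hessian at any point is diag(phi_pp, phi_qq) = diag(-6(2p + 5), 12(3q^2 + 2q - 2)).
At (-1, 0): H = diag(-18, -24).
Both eigenvalues are negative, so H is negative definite: a local maximum.

local maximum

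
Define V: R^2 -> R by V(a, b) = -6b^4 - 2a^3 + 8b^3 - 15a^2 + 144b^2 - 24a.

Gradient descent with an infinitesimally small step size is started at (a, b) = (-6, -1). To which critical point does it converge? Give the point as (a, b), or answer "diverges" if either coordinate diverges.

V is separable, so gradient descent decouples: a follows -∂V/∂a, b follows -∂V/∂b.
∂V/∂a = -6(a + 1)(a + 4); at a=-6 this is -60, so a increases.
∂V/∂b = -24b(b - 4)(b + 3); at b=-1 this is -240, so b increases.
a converges to its nearest critical value -4 (a local min of the a-part); b converges to 0. The iterate converges to (-4, 0).

(-4, 0)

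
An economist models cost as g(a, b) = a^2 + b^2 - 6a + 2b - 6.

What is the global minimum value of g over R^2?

-16

g(a,b) separates as P(a) + Q(b) − 6, so its minimum is min P + min Q − 6.
P'(a) = 2a - 6 vanishes at a ∈ {3}; Q'(b) = 2b + 2 vanishes at b ∈ {-1}.
Local minima of P (where P''>0): P(3)=-9. Local minima of Q: Q(-1)=-1.
So the global minimum of g is P(3) + Q(-1) − 6 = -9 − 1 − 6 = -16, attained at (3, -1).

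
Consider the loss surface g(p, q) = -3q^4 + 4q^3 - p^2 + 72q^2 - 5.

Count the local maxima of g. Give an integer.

g separates as a function of p plus a function of q, so ∇g=0 decouples.
∂g/∂p = -2p = 0 at p ∈ {0}; ∂g/∂q = -12q(q - 4)(q + 3) = 0 at q ∈ {-3, 0, 4}.
The Hessian is diagonal: diag(g_pp, g_qq). Second derivatives: g_pp(0)=-2; g_qq(-3)=-252, g_qq(0)=144, g_qq(4)=-336.
Local maxima occur where both diagonal entries negative: (0, -3), (0, 4). Count: 2.

2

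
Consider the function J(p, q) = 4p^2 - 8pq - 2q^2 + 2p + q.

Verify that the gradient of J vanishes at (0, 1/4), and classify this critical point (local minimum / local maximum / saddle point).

∇J = (8p - 8q + 2, -8p - 4q + 1); substituting (0, 1/4) gives ∇J = (0, 0), so (0, 1/4) is indeed a critical point.
The Hessian of J is constant: H = [[8, -8], [-8, -4]].
det(H) = 8·(-4) − (-8)² = -96.
Since det(H) < 0, H is indefinite and the critical point is a saddle point.

saddle point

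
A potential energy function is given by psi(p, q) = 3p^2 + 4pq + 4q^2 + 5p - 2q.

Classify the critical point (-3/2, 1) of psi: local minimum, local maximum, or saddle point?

local minimum

The Hessian of psi is constant: H = [[6, 4], [4, 8]].
det(H) = 6·8 − 4² = 32.
det(H) > 0 and tr(H) = 14 > 0, so H is positive definite and the point is a local minimum.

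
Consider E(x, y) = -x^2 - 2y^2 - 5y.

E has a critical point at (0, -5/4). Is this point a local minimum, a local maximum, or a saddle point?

local maximum

The Hessian of E is constant: H = [[-2, 0], [0, -4]].
det(H) = (-2)·(-4) − 0² = 8.
det(H) > 0 and tr(H) = -6 < 0, so H is negative definite and the point is a local maximum.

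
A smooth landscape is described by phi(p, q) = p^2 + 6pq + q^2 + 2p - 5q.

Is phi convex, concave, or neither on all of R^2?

phi is quadratic, so its Hessian is the constant matrix H = [[2, 6], [6, 2]].
det(H) = -32, tr(H) = 4.
det(H) < 0, so H is indefinite: neither convex nor concave.

neither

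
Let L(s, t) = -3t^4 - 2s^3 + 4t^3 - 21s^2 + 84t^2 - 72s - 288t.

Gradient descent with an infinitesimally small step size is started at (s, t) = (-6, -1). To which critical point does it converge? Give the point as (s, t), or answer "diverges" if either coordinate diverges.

(-4, 2)

L is separable, so gradient descent decouples: s follows -∂L/∂s, t follows -∂L/∂t.
∂L/∂s = -6(s + 3)(s + 4); at s=-6 this is -36, so s increases.
∂L/∂t = -12(t - 3)(t - 2)(t + 4); at t=-1 this is -432, so t increases.
s converges to its nearest critical value -4 (a local min of the s-part); t converges to 2. The iterate converges to (-4, 2).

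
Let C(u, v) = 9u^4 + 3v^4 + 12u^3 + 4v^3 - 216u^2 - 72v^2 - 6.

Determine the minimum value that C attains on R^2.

-2566

C(u,v) separates as P(u) + Q(v) − 6, so its minimum is min P + min Q − 6.
P'(u) = 36u(u - 3)(u + 4) vanishes at u ∈ {-4, 0, 3}; Q'(v) = 12v(v - 3)(v + 4) vanishes at v ∈ {-4, 0, 3}.
Local minima of P (where P''>0): P(-4)=-1920, P(3)=-891. Local minima of Q: Q(-4)=-640, Q(3)=-297.
So the global minimum of C is P(-4) + Q(-4) − 6 = -1920 − 640 − 6 = -2566, attained at (-4, -4).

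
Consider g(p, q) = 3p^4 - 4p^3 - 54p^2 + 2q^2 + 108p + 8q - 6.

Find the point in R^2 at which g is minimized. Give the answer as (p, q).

(-3, -2)

g(p,q) separates as A(p) + B(q) − 6, so its minimum is min A + min B − 6.
A'(p) = 12(p - 3)(p - 1)(p + 3) vanishes at p ∈ {-3, 1, 3}; B'(q) = 4q + 8 vanishes at q ∈ {-2}.
Local minima of A (where A''>0): A(-3)=-459, A(3)=-27. Local minima of B: B(-2)=-8.
So the global minimum of g is A(-3) + B(-2) − 6 = -459 − 8 − 6 = -473, attained at (-3, -2).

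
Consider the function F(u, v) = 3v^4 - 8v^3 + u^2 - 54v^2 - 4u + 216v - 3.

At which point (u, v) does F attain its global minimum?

(2, -3)

F(u,v) separates as P(u) + Q(v) − 3, so its minimum is min P + min Q − 3.
P'(u) = 2u - 4 vanishes at u ∈ {2}; Q'(v) = 12(v - 3)(v - 2)(v + 3) vanishes at v ∈ {-3, 2, 3}.
Local minima of P (where P''>0): P(2)=-4. Local minima of Q: Q(-3)=-675, Q(3)=189.
So the global minimum of F is P(2) + Q(-3) − 3 = -4 − 675 − 3 = -682, attained at (2, -3).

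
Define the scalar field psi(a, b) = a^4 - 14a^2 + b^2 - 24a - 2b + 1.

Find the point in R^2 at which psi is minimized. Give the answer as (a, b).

psi(a,b) separates as P(a) + Q(b) + 1, so its minimum is min P + min Q + 1.
P'(a) = 4(a - 3)(a + 1)(a + 2) vanishes at a ∈ {-2, -1, 3}; Q'(b) = 2b - 2 vanishes at b ∈ {1}.
Local minima of P (where P''>0): P(-2)=8, P(3)=-117. Local minima of Q: Q(1)=-1.
So the global minimum of psi is P(3) + Q(1) + 1 = -117 − 1 + 1 = -117, attained at (3, 1).

(3, 1)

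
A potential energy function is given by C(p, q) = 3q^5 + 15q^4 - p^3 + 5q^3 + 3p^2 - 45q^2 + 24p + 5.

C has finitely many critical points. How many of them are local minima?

C separates as a function of p plus a function of q, so ∇C=0 decouples.
∂C/∂p = -3(p - 4)(p + 2) = 0 at p ∈ {-2, 4}; ∂C/∂q = 15q(q - 1)(q + 2)(q + 3) = 0 at q ∈ {-3, -2, 0, 1}.
The Hessian is diagonal: diag(C_pp, C_qq). Second derivatives: C_pp(-2)=18, C_pp(4)=-18; C_qq(-3)=-180, C_qq(-2)=90, C_qq(0)=-90, C_qq(1)=180.
Local minima occur where both diagonal entries positive: (-2, -2), (-2, 1). Count: 2.

2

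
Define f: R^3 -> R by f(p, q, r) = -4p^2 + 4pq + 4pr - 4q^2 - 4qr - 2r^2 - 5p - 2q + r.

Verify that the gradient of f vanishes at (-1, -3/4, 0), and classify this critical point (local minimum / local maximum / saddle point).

local maximum

∇f = (-8p + 4q + 4r - 5, 4p - 8q - 4r - 2, 4p - 4q - 4r + 1); substituting (-1, -3/4, 0) gives ∇f = (0, 0, 0), so (-1, -3/4, 0) is indeed a critical point.
The Hessian is constant: H = [[-8, 4, 4], [4, -8, -4], [4, -4, -4]].
Leading principal minors: Δ₁ = -8, Δ₂ = 48, Δ₃ = -64.
The minors alternate sign starting negative (−, +, −), so H is negative definite: a local maximum.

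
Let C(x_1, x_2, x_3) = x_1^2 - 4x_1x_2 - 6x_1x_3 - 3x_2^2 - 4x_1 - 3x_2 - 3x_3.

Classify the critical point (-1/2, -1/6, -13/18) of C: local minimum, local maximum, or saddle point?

saddle point

The Hessian is constant: H = [[2, -4, -6], [-4, -6, 0], [-6, 0, 0]].
Leading principal minors: Δ₁ = 2, Δ₂ = -28, Δ₃ = 216.
The minors fit neither the all-positive nor the alternating-sign pattern, so H is indefinite: a saddle point.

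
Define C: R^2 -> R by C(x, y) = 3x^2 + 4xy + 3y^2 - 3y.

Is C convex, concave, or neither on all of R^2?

C is quadratic, so its Hessian is the constant matrix H = [[6, 4], [4, 6]].
det(H) = 20, tr(H) = 12.
det(H) > 0 and tr(H) > 0, so H is positive definite everywhere: convex.

convex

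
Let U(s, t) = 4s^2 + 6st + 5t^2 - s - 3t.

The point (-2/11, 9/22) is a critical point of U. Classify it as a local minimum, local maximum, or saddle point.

The Hessian of U is constant: H = [[8, 6], [6, 10]].
det(H) = 8·10 − 6² = 44.
det(H) > 0 and tr(H) = 18 > 0, so H is positive definite and the point is a local minimum.

local minimum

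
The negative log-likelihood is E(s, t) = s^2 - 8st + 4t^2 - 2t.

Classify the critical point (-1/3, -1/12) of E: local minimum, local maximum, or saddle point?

The Hessian of E is constant: H = [[2, -8], [-8, 8]].
det(H) = 2·8 − (-8)² = -48.
Since det(H) < 0, H is indefinite and the critical point is a saddle point.

saddle point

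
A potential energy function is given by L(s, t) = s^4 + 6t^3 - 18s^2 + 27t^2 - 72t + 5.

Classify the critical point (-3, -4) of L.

saddle point

The mixed partial ∂²L/∂s∂t is 0, so the Hessian at any point is diag(L_ss, L_tt) = diag(12(s^2 - 3), 18(2t + 3)).
At (-3, -4): H = diag(72, -90).
The eigenvalues have opposite signs, so H is indefinite: a saddle point.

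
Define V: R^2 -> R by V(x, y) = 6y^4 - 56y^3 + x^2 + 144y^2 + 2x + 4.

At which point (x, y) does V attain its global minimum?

(-1, 0)

V(x,y) separates as P(x) + Q(y) + 4, so its minimum is min P + min Q + 4.
P'(x) = 2x + 2 vanishes at x ∈ {-1}; Q'(y) = 24y(y - 4)(y - 3) vanishes at y ∈ {0, 3, 4}.
Local minima of P (where P''>0): P(-1)=-1. Local minima of Q: Q(0)=0, Q(4)=256.
So the global minimum of V is P(-1) + Q(0) + 4 = -1 + 0 + 4 = 3, attained at (-1, 0).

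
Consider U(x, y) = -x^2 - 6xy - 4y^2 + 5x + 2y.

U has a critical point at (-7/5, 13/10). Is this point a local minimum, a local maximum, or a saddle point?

The Hessian of U is constant: H = [[-2, -6], [-6, -8]].
det(H) = (-2)·(-8) − (-6)² = -20.
Since det(H) < 0, H is indefinite and the critical point is a saddle point.

saddle point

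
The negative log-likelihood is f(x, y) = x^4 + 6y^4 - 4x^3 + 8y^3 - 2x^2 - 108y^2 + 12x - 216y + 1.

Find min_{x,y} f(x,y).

-926

f(x,y) separates as P(x) + Q(y) + 1, so its minimum is min P + min Q + 1.
P'(x) = 4(x - 3)(x - 1)(x + 1) vanishes at x ∈ {-1, 1, 3}; Q'(y) = 24(y - 3)(y + 1)(y + 3) vanishes at y ∈ {-3, -1, 3}.
Local minima of P (where P''>0): P(-1)=-9, P(3)=-9. Local minima of Q: Q(-3)=-54, Q(3)=-918.
So the global minimum of f is P(-1) + Q(3) + 1 = -9 − 918 + 1 = -926, attained at (-1, 3).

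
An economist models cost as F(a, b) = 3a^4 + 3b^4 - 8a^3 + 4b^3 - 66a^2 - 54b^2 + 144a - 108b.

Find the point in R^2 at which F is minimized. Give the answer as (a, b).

(-3, 3)

F(a,b) separates as P(a) + Q(b), so its minimum is min P + min Q.
P'(a) = 12(a - 4)(a - 1)(a + 3) vanishes at a ∈ {-3, 1, 4}; Q'(b) = 12(b - 3)(b + 1)(b + 3) vanishes at b ∈ {-3, -1, 3}.
Local minima of P (where P''>0): P(-3)=-567, P(4)=-224. Local minima of Q: Q(-3)=-27, Q(3)=-459.
So the global minimum of F is P(-3) + Q(3) = -567 − 459 = -1026, attained at (-3, 3).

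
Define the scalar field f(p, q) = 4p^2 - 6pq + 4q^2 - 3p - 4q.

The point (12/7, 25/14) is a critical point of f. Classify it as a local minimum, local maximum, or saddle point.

local minimum

The Hessian of f is constant: H = [[8, -6], [-6, 8]].
det(H) = 8·8 − (-6)² = 28.
det(H) > 0 and tr(H) = 16 > 0, so H is positive definite and the point is a local minimum.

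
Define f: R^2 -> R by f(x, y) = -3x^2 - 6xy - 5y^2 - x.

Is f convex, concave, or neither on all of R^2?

f is quadratic, so its Hessian is the constant matrix H = [[-6, -6], [-6, -10]].
det(H) = 24, tr(H) = -16.
det(H) > 0 and tr(H) < 0, so H is negative definite everywhere: concave.

concave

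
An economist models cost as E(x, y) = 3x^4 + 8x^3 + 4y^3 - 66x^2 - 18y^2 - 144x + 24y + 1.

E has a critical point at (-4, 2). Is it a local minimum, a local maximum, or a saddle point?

The mixed partial ∂²E/∂x∂y is 0, so the Hessian at any point is diag(E_xx, E_yy) = diag(12(3x^2 + 4x - 11), 12(2y - 3)).
At (-4, 2): H = diag(252, 12).
Both eigenvalues are positive, so H is positive definite: a local minimum.

local minimum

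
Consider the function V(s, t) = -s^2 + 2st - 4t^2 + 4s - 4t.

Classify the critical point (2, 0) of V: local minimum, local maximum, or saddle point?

The Hessian of V is constant: H = [[-2, 2], [2, -8]].
det(H) = (-2)·(-8) − 2² = 12.
det(H) > 0 and tr(H) = -10 < 0, so H is negative definite and the point is a local maximum.

local maximum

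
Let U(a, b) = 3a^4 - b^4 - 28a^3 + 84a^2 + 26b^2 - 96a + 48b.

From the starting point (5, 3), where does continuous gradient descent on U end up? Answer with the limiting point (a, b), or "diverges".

U is separable, so gradient descent decouples: a follows -∂U/∂a, b follows -∂U/∂b.
∂U/∂a = 12(a - 4)(a - 2)(a - 1); at a=5 this is 144, so a decreases.
∂U/∂b = -4(b - 4)(b + 1)(b + 3); at b=3 this is 96, so b decreases.
a converges to its nearest critical value 4 (a local min of the a-part); b converges to -1. The iterate converges to (4, -1).

(4, -1)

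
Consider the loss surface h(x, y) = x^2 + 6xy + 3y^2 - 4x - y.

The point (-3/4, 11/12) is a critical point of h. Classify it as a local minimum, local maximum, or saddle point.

saddle point

The Hessian of h is constant: H = [[2, 6], [6, 6]].
det(H) = 2·6 − 6² = -24.
Since det(H) < 0, H is indefinite and the critical point is a saddle point.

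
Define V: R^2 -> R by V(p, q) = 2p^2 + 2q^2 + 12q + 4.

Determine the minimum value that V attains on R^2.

V(p,q) separates as A(p) + B(q) + 4, so its minimum is min A + min B + 4.
A'(p) = 4p vanishes at p ∈ {0}; B'(q) = 4q + 12 vanishes at q ∈ {-3}.
Local minima of A (where A''>0): A(0)=0. Local minima of B: B(-3)=-18.
So the global minimum of V is A(0) + B(-3) + 4 = 0 − 18 + 4 = -14, attained at (0, -3).

-14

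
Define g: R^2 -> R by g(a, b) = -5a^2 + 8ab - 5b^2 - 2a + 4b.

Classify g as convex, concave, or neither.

g is quadratic, so its Hessian is the constant matrix H = [[-10, 8], [8, -10]].
det(H) = 36, tr(H) = -20.
det(H) > 0 and tr(H) < 0, so H is negative definite everywhere: concave.

concave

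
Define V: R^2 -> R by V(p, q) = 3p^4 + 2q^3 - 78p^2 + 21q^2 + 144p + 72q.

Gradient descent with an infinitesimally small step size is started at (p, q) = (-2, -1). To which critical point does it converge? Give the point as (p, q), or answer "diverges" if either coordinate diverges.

(-4, -3)

V is separable, so gradient descent decouples: p follows -∂V/∂p, q follows -∂V/∂q.
∂V/∂p = 12(p - 3)(p - 1)(p + 4); at p=-2 this is 360, so p decreases.
∂V/∂q = 6(q + 3)(q + 4); at q=-1 this is 36, so q decreases.
p converges to its nearest critical value -4 (a local min of the p-part); q converges to -3. The iterate converges to (-4, -3).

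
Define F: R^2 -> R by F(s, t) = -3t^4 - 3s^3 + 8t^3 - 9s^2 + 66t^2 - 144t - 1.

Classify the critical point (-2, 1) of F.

local minimum

The mixed partial ∂²F/∂s∂t is 0, so the Hessian at any point is diag(F_ss, F_tt) = diag(-18(s + 1), 12(-3t^2 + 4t + 11)).
At (-2, 1): H = diag(18, 144).
Both eigenvalues are positive, so H is positive definite: a local minimum.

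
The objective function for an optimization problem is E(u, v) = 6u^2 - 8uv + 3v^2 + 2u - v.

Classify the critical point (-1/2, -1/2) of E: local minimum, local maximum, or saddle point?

local minimum

The Hessian of E is constant: H = [[12, -8], [-8, 6]].
det(H) = 12·6 − (-8)² = 8.
det(H) > 0 and tr(H) = 18 > 0, so H is positive definite and the point is a local minimum.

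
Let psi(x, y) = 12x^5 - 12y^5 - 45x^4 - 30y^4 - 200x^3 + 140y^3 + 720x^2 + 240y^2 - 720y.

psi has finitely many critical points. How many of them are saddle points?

8

psi separates as a function of x plus a function of y, so ∇psi=0 decouples.
∂psi/∂x = 60x(x - 4)(x - 2)(x + 3) = 0 at x ∈ {-3, 0, 2, 4}; ∂psi/∂y = -60(y - 2)(y - 1)(y + 2)(y + 3) = 0 at y ∈ {-3, -2, 1, 2}.
The Hessian is diagonal: diag(psi_xx, psi_yy). Second derivatives: psi_xx(-3)=-6300, psi_xx(0)=1440, psi_xx(2)=-1200, psi_xx(4)=3360; psi_yy(-3)=1200, psi_yy(-2)=-720, psi_yy(1)=720, psi_yy(2)=-1200.
Saddle points occur where the two diagonal entries have opposite signs: (-3, -3), (-3, 1), (0, -2), (0, 2), (2, -3), (2, 1), (4, -2), (4, 2). Count: 8.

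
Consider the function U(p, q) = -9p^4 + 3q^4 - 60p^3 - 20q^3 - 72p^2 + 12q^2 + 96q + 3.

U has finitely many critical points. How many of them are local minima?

U separates as a function of p plus a function of q, so ∇U=0 decouples.
∂U/∂p = -36p(p + 1)(p + 4) = 0 at p ∈ {-4, -1, 0}; ∂U/∂q = 12(q - 4)(q - 2)(q + 1) = 0 at q ∈ {-1, 2, 4}.
The Hessian is diagonal: diag(U_pp, U_qq). Second derivatives: U_pp(-4)=-432, U_pp(-1)=108, U_pp(0)=-144; U_qq(-1)=180, U_qq(2)=-72, U_qq(4)=120.
Local minima occur where both diagonal entries positive: (-1, -1), (-1, 4). Count: 2.

2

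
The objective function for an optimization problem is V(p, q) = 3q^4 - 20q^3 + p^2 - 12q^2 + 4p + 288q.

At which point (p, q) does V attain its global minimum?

(-2, -2)

V(p,q) separates as A(p) + B(q), so its minimum is min A + min B.
A'(p) = 2p + 4 vanishes at p ∈ {-2}; B'(q) = 12(q - 4)(q - 3)(q + 2) vanishes at q ∈ {-2, 3, 4}.
Local minima of A (where A''>0): A(-2)=-4. Local minima of B: B(-2)=-416, B(4)=448.
So the global minimum of V is A(-2) + B(-2) = -4 − 416 = -420, attained at (-2, -2).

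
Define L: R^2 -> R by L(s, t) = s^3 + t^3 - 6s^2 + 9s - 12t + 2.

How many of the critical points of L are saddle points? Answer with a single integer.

L separates as a function of s plus a function of t, so ∇L=0 decouples.
∂L/∂s = 3(s - 3)(s - 1) = 0 at s ∈ {1, 3}; ∂L/∂t = 3(t - 2)(t + 2) = 0 at t ∈ {-2, 2}.
The Hessian is diagonal: diag(L_ss, L_tt). Second derivatives: L_ss(1)=-6, L_ss(3)=6; L_tt(-2)=-12, L_tt(2)=12.
Saddle points occur where the two diagonal entries have opposite signs: (1, 2), (3, -2). Count: 2.

2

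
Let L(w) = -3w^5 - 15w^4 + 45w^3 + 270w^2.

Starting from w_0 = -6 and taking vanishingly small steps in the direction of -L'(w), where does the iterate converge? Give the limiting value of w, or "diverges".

-4

L'(w) = -15w(w - 3)(w + 3)(w + 4), so L'(-6) = -4860.
Gradient descent moves in the -L' direction, i.e. w is increasing.
The nearest critical point in that direction is w = -4, where L'' = 420 > 0 (a local minimum). The iterate converges there.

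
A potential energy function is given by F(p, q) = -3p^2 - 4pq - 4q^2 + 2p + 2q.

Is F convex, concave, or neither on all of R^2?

concave

F is quadratic, so its Hessian is the constant matrix H = [[-6, -4], [-4, -8]].
det(H) = 32, tr(H) = -14.
det(H) > 0 and tr(H) < 0, so H is negative definite everywhere: concave.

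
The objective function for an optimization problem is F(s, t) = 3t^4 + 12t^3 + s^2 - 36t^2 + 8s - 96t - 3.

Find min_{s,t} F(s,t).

F(s,t) separates as P(s) + Q(t) − 3, so its minimum is min P + min Q − 3.
P'(s) = 2s + 8 vanishes at s ∈ {-4}; Q'(t) = 12(t - 2)(t + 1)(t + 4) vanishes at t ∈ {-4, -1, 2}.
Local minima of P (where P''>0): P(-4)=-16. Local minima of Q: Q(-4)=-192, Q(2)=-192.
So the global minimum of F is P(-4) + Q(-4) − 3 = -16 − 192 − 3 = -211, attained at (-4, -4).

-211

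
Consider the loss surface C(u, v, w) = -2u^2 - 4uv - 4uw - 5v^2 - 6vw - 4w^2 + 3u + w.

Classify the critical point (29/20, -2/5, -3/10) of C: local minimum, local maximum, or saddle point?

The Hessian is constant: H = [[-4, -4, -4], [-4, -10, -6], [-4, -6, -8]].
Leading principal minors: Δ₁ = -4, Δ₂ = 24, Δ₃ = -80.
The minors alternate sign starting negative (−, +, −), so H is negative definite: a local maximum.

local maximum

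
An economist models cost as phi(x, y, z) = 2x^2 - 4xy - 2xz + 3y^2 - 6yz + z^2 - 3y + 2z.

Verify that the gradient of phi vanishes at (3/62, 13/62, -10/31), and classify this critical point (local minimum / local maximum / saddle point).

saddle point

∇phi = (4x - 4y - 2z, -4x + 6y - 6z - 3, -2x - 6y + 2z + 2); substituting (3/62, 13/62, -10/31) gives ∇phi = (0, 0, 0), so (3/62, 13/62, -10/31) is indeed a critical point.
The Hessian is constant: H = [[4, -4, -2], [-4, 6, -6], [-2, -6, 2]].
Leading principal minors: Δ₁ = 4, Δ₂ = 8, Δ₃ = -248.
The minors fit neither the all-positive nor the alternating-sign pattern, so H is indefinite: a saddle point.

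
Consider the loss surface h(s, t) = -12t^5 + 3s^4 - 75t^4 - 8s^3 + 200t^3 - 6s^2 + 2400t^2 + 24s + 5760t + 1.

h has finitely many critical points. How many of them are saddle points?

6

h separates as a function of s plus a function of t, so ∇h=0 decouples.
∂h/∂s = 12(s - 2)(s - 1)(s + 1) = 0 at s ∈ {-1, 1, 2}; ∂h/∂t = -60(t - 4)(t + 2)(t + 3)(t + 4) = 0 at t ∈ {-4, -3, -2, 4}.
The Hessian is diagonal: diag(h_ss, h_tt). Second derivatives: h_ss(-1)=72, h_ss(1)=-24, h_ss(2)=36; h_tt(-4)=960, h_tt(-3)=-420, h_tt(-2)=720, h_tt(4)=-20160.
Saddle points occur where the two diagonal entries have opposite signs: (-1, -3), (-1, 4), (1, -4), (1, -2), (2, -3), (2, 4). Count: 6.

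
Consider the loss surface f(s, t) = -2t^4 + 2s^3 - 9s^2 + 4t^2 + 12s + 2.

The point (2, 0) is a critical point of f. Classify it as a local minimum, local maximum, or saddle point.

local minimum

The mixed partial ∂²f/∂s∂t is 0, so the Hessian at any point is diag(f_ss, f_tt) = diag(6(2s - 3), 8(-3t^2 + 1)).
At (2, 0): H = diag(6, 8).
Both eigenvalues are positive, so H is positive definite: a local minimum.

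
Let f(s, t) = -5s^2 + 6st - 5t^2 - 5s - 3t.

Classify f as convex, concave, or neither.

concave

f is quadratic, so its Hessian is the constant matrix H = [[-10, 6], [6, -10]].
det(H) = 64, tr(H) = -20.
det(H) > 0 and tr(H) < 0, so H is negative definite everywhere: concave.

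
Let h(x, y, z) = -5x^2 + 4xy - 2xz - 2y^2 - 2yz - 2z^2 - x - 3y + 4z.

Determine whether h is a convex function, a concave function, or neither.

concave

h is quadratic, so its Hessian is the constant matrix H = [[-10, 4, -2], [4, -4, -2], [-2, -2, -4]].
Leading principal minors: -10, 24, -8.
Signs alternate −, +, − ⇒ H ≺ 0 ⇒ concave.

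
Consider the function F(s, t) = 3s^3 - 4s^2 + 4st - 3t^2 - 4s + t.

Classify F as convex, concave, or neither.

neither

The term 3s^3 is cubic, so the Hessian is not constant.
∂²F/∂s² = 18s - 8, which takes both signs as s varies (negative for sufficiently negative s). A diagonal entry of the Hessian changing sign means the Hessian is neither positive- nor negative-semidefinite on all of R^2.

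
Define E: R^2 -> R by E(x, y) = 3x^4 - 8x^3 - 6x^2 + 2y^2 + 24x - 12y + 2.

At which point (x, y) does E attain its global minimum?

(-1, 3)

E(x,y) separates as P(x) + Q(y) + 2, so its minimum is min P + min Q + 2.
P'(x) = 12(x - 2)(x - 1)(x + 1) vanishes at x ∈ {-1, 1, 2}; Q'(y) = 4y - 12 vanishes at y ∈ {3}.
Local minima of P (where P''>0): P(-1)=-19, P(2)=8. Local minima of Q: Q(3)=-18.
So the global minimum of E is P(-1) + Q(3) + 2 = -19 − 18 + 2 = -35, attained at (-1, 3).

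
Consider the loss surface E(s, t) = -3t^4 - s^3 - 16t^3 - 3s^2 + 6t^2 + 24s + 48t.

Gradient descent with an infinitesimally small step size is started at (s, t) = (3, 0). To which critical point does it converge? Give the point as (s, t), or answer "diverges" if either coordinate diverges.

E is separable, so gradient descent decouples: s follows -∂E/∂s, t follows -∂E/∂t.
∂E/∂s = -3(s - 2)(s + 4); at s=3 this is -21, so s increases.
∂E/∂t = -12(t - 1)(t + 1)(t + 4); at t=0 this is 48, so t decreases.
The s-coordinate has no critical point in that direction and runs off to infinity.

diverges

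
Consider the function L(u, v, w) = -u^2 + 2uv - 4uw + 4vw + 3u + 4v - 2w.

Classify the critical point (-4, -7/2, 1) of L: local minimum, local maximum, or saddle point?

saddle point

The Hessian is constant: H = [[-2, 2, -4], [2, 0, 4], [-4, 4, 0]].
Leading principal minors: Δ₁ = -2, Δ₂ = -4, Δ₃ = -32.
The minors fit neither the all-positive nor the alternating-sign pattern, so H is indefinite: a saddle point.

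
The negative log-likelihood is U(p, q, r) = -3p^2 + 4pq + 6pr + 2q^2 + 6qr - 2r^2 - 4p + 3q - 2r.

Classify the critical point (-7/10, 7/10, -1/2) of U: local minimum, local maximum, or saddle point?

saddle point

The Hessian is constant: H = [[-6, 4, 6], [4, 4, 6], [6, 6, -4]].
Leading principal minors: Δ₁ = -6, Δ₂ = -40, Δ₃ = 520.
The minors fit neither the all-positive nor the alternating-sign pattern, so H is indefinite: a saddle point.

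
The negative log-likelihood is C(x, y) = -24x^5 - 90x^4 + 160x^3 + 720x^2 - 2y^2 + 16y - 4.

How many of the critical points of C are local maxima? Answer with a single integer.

2

C separates as a function of x plus a function of y, so ∇C=0 decouples.
∂C/∂x = -120x(x - 2)(x + 2)(x + 3) = 0 at x ∈ {-3, -2, 0, 2}; ∂C/∂y = -4(y - 4) = 0 at y ∈ {4}.
The Hessian is diagonal: diag(C_xx, C_yy). Second derivatives: C_xx(-3)=1800, C_xx(-2)=-960, C_xx(0)=1440, C_xx(2)=-4800; C_yy(4)=-4.
Local maxima occur where both diagonal entries negative: (-2, 4), (2, 4). Count: 2.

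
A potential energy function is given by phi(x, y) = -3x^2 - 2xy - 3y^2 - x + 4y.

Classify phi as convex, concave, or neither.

concave

phi is quadratic, so its Hessian is the constant matrix H = [[-6, -2], [-2, -6]].
det(H) = 32, tr(H) = -12.
det(H) > 0 and tr(H) < 0, so H is negative definite everywhere: concave.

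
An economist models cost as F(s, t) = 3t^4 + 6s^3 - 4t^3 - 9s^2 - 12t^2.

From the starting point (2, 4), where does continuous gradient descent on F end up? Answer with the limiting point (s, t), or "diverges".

F is separable, so gradient descent decouples: s follows -∂F/∂s, t follows -∂F/∂t.
∂F/∂s = 18s(s - 1); at s=2 this is 36, so s decreases.
∂F/∂t = 12t(t - 2)(t + 1); at t=4 this is 480, so t decreases.
s converges to its nearest critical value 1 (a local min of the s-part); t converges to 2. The iterate converges to (1, 2).

(1, 2)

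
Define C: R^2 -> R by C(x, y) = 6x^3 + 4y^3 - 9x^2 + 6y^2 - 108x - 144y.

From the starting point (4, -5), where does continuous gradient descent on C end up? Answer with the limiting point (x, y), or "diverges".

C is separable, so gradient descent decouples: x follows -∂C/∂x, y follows -∂C/∂y.
∂C/∂x = 18(x - 3)(x + 2); at x=4 this is 108, so x decreases.
∂C/∂y = 12(y - 3)(y + 4); at y=-5 this is 96, so y decreases.
The y-coordinate has no critical point in that direction and runs off to infinity.

diverges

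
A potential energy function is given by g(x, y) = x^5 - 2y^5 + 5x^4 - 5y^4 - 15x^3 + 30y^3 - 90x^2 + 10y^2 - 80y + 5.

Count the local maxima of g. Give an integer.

g separates as a function of x plus a function of y, so ∇g=0 decouples.
∂g/∂x = 5x(x - 3)(x + 3)(x + 4) = 0 at x ∈ {-4, -3, 0, 3}; ∂g/∂y = -10(y - 2)(y - 1)(y + 1)(y + 4) = 0 at y ∈ {-4, -1, 1, 2}.
The Hessian is diagonal: diag(g_xx, g_yy). Second derivatives: g_xx(-4)=-140, g_xx(-3)=90, g_xx(0)=-180, g_xx(3)=630; g_yy(-4)=900, g_yy(-1)=-180, g_yy(1)=100, g_yy(2)=-180.
Local maxima occur where both diagonal entries negative: (-4, -1), (-4, 2), (0, -1), (0, 2). Count: 4.

4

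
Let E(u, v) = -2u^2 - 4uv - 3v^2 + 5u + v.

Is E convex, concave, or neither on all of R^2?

concave

E is quadratic, so its Hessian is the constant matrix H = [[-4, -4], [-4, -6]].
det(H) = 8, tr(H) = -10.
det(H) > 0 and tr(H) < 0, so H is negative definite everywhere: concave.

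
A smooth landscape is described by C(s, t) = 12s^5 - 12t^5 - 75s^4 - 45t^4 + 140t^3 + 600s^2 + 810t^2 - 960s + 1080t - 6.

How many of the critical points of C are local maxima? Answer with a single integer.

C separates as a function of s plus a function of t, so ∇C=0 decouples.
∂C/∂s = 60(s - 4)(s - 2)(s - 1)(s + 2) = 0 at s ∈ {-2, 1, 2, 4}; ∂C/∂t = -60(t - 3)(t + 1)(t + 2)(t + 3) = 0 at t ∈ {-3, -2, -1, 3}.
The Hessian is diagonal: diag(C_ss, C_tt). Second derivatives: C_ss(-2)=-4320, C_ss(1)=540, C_ss(2)=-480, C_ss(4)=2160; C_tt(-3)=720, C_tt(-2)=-300, C_tt(-1)=480, C_tt(3)=-7200.
Local maxima occur where both diagonal entries negative: (-2, -2), (-2, 3), (2, -2), (2, 3). Count: 4.

4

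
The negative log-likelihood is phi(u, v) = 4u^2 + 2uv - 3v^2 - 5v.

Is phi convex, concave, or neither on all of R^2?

phi is quadratic, so its Hessian is the constant matrix H = [[8, 2], [2, -6]].
det(H) = -52, tr(H) = 2.
det(H) < 0, so H is indefinite: neither convex nor concave.

neither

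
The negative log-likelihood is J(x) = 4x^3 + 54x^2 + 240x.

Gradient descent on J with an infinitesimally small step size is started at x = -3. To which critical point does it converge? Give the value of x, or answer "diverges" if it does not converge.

-4

J'(x) = 12(x + 4)(x + 5), so J'(-3) = 24.
Gradient descent moves in the -J' direction, i.e. x is decreasing.
The nearest critical point in that direction is x = -4, where J'' = 12 > 0 (a local minimum). The iterate converges there.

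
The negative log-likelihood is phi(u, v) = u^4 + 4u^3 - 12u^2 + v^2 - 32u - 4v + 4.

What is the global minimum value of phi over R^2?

phi(u,v) separates as P(u) + Q(v) + 4, so its minimum is min P + min Q + 4.
P'(u) = 4(u - 2)(u + 1)(u + 4) vanishes at u ∈ {-4, -1, 2}; Q'(v) = 2v - 4 vanishes at v ∈ {2}.
Local minima of P (where P''>0): P(-4)=-64, P(2)=-64. Local minima of Q: Q(2)=-4.
So the global minimum of phi is P(-4) + Q(2) + 4 = -64 − 4 + 4 = -64, attained at (-4, 2).

-64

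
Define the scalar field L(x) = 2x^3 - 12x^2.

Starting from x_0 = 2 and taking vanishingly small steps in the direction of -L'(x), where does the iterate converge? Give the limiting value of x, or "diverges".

4

L'(x) = 6x(x - 4), so L'(2) = -24.
Gradient descent moves in the -L' direction, i.e. x is increasing.
The nearest critical point in that direction is x = 4, where L'' = 24 > 0 (a local minimum). The iterate converges there.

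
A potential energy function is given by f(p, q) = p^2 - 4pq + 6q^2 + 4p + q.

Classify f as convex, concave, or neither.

f is quadratic, so its Hessian is the constant matrix H = [[2, -4], [-4, 12]].
det(H) = 8, tr(H) = 14.
det(H) > 0 and tr(H) > 0, so H is positive definite everywhere: convex.

convex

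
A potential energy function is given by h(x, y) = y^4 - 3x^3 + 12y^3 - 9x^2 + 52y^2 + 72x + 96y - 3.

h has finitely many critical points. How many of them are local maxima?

1

h separates as a function of x plus a function of y, so ∇h=0 decouples.
∂h/∂x = -9(x - 2)(x + 4) = 0 at x ∈ {-4, 2}; ∂h/∂y = 4(y + 2)(y + 3)(y + 4) = 0 at y ∈ {-4, -3, -2}.
The Hessian is diagonal: diag(h_xx, h_yy). Second derivatives: h_xx(-4)=54, h_xx(2)=-54; h_yy(-4)=8, h_yy(-3)=-4, h_yy(-2)=8.
Local maxima occur where both diagonal entries negative: (2, -3). Count: 1.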